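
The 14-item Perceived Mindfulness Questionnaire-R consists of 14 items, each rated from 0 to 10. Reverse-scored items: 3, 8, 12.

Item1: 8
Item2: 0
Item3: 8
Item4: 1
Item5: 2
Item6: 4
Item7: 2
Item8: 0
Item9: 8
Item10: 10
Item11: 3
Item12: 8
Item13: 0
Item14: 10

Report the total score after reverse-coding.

Raw sum = 64. Reverse-scored items: 3, 8, 12; their raw sum = 16.
Each reversal replaces raw with 10 − raw, changing the total by 10 − 2·raw per item.
Total = 64 + 3·10 − 2·16 = 64 + 30 − 32 = 62

62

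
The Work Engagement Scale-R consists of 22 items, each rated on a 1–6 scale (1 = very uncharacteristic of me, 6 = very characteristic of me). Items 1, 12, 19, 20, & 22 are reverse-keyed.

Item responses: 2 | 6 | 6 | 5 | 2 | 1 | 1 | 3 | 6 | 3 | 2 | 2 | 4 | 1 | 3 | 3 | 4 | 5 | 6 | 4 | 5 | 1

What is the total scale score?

80

Raw sum = 75. Reverse-keyed items: 1, 12, 19, 20, 22; their raw sum = 15.
Each reversal replaces raw with 7 − raw, changing the total by 7 − 2·raw per item.
Total = 75 + 5·7 − 2·15 = 75 + 35 − 30 = 80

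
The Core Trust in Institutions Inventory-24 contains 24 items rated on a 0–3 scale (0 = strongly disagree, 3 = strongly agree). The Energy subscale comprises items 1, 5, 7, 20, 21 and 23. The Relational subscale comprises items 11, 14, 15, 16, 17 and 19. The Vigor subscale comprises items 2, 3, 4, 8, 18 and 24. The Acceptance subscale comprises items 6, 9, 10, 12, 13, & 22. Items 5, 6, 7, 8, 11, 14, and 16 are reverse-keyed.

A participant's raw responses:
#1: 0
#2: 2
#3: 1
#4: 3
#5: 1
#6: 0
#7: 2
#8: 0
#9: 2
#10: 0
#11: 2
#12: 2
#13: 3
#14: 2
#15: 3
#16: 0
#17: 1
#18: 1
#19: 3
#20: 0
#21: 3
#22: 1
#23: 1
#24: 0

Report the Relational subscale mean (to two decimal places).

Relational items: 11, 14, 15, 16, 17, 19.
Of these, items 11, 14, & 16 are reverse-keyed; on a 0–3 scale, reversed = 3 − raw.
  item 11: 3 − 2 = 1
  item 14: 3 − 2 = 1
  item 15: 3
  item 16: 3 − 0 = 3
  item 17: 1
  item 19: 3
Sum = 1 + 1 + 3 + 3 + 1 + 3 = 12
Mean = 12 / 6 = 2.00

2.00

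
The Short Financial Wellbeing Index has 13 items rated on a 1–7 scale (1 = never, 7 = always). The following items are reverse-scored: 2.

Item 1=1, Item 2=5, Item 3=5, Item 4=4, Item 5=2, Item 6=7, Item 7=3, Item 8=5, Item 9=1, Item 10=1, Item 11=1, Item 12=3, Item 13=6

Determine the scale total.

42

Reversing item 2 with 8 − raw:
Total = 1 + (8−5) + 5 + 4 + 2 + 7 + 3 + 5 + 1 + 1 + 1 + 3 + 6
      = 1 + 3 + 5 + 4 + 2 + 7 + 3 + 5 + 1 + 1 + 1 + 3 + 6 = 42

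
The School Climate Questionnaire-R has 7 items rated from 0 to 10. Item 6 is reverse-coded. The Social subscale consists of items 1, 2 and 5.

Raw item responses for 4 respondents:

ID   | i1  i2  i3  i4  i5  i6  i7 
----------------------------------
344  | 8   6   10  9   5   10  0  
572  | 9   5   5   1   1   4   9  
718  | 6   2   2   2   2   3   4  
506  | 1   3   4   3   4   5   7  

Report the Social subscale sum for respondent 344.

Respondent 344 raw: 8, 6, 10, 9, 5, 10, 0.
Social items: 1, 2, 5.
Reverse-coded (reverse-coded value = 10 − response):
  item 1: 8
  item 2: 6
  item 5: 5
Sum = 8 + 6 + 5 = 19

19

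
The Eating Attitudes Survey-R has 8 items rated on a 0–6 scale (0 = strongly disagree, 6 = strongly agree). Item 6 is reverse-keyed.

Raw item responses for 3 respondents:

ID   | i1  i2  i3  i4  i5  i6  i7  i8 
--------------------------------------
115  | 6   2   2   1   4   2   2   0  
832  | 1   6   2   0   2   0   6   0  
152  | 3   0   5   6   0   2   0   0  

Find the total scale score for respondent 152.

Respondent 152 raw: 3, 0, 5, 6, 0, 2, 0, 0.
Reverse-coded (on a 0–6 scale, reversed = 6 − raw):
  item 1: 3
  item 2: 0
  item 3: 5
  item 4: 6
  item 5: 0
  item 6: 6 − 2 = 4
  item 7: 0
  item 8: 0
Sum = 3 + 0 + 5 + 6 + 0 + 4 + 0 + 0 = 18

18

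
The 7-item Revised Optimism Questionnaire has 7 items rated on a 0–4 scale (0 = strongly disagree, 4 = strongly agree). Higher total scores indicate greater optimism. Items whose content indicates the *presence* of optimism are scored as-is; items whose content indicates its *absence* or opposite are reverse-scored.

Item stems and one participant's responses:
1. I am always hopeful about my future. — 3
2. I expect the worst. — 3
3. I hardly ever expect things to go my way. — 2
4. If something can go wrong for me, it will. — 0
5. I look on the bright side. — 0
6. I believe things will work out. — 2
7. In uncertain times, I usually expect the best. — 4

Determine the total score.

Items 2, 3, 4 describe the absence/opposite of optimism → reverse-score.
on a 0–4 scale, reversed = 4 − raw.
  item 1: 3
  item 2: 4 − 3 = 1
  item 3: 4 − 2 = 2
  item 4: 4 − 0 = 4
  item 5: 0
  item 6: 2
  item 7: 4
Total = 3 + 1 + 2 + 4 + 0 + 2 + 4 = 16

16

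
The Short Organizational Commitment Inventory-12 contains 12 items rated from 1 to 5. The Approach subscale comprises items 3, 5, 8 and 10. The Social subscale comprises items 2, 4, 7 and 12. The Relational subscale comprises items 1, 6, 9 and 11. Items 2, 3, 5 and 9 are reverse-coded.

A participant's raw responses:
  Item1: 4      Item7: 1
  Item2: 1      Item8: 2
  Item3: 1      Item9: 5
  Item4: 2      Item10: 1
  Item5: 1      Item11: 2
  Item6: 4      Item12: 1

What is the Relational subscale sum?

11

Relational items: 1, 6, 9, 11.
Of these, item 9 is reverse-coded; on a 1–5 scale, reversed = 6 − raw.
  item 1: 4
  item 6: 4
  item 9: 6 − 5 = 1
  item 11: 2
Sum = 4 + 4 + 1 + 2 = 11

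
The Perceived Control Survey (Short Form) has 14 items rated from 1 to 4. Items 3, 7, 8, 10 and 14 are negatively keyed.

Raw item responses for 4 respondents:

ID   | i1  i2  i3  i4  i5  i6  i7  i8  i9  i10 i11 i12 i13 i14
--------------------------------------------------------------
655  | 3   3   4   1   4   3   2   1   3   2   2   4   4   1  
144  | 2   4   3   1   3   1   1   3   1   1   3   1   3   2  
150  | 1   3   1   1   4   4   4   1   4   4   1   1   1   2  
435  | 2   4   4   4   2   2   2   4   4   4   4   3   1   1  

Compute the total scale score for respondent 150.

Respondent 150 raw: 1, 3, 1, 1, 4, 4, 4, 1, 4, 4, 1, 1, 1, 2.
Reverse-coded (on a 1–4 scale, reversed = 5 − raw):
  item 1: 1
  item 2: 3
  item 3: 5 − 1 = 4
  item 4: 1
  item 5: 4
  item 6: 4
  item 7: 5 − 4 = 1
  item 8: 5 − 1 = 4
  item 9: 4
  item 10: 5 − 4 = 1
  item 11: 1
  item 12: 1
  item 13: 1
  item 14: 5 − 2 = 3
Sum = 1 + 3 + 4 + 1 + 4 + 4 + 1 + 4 + 4 + 1 + 1 + 1 + 1 + 3 = 33

33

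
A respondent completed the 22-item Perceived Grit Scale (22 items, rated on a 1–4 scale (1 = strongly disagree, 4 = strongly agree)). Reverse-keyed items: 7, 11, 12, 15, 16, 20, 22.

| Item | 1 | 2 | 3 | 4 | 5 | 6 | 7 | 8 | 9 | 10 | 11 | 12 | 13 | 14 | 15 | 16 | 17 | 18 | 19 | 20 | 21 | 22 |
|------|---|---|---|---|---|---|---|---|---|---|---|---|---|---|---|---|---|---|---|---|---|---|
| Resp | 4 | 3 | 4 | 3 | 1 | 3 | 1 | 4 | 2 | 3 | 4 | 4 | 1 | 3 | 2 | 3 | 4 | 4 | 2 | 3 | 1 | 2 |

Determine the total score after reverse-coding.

Reversing items 7, 11, 12, 15, 16, 20, and 22 with 5 − raw:
Total = 4 + 3 + 4 + 3 + 1 + 3 + (5−1) + 4 + 2 + 3 + (5−4) + (5−4) + 1 + 3 + (5−2) + (5−3) + 4 + 4 + 2 + (5−3) + 1 + (5−2)
      = 4 + 3 + 4 + 3 + 1 + 3 + 4 + 4 + 2 + 3 + 1 + 1 + 1 + 3 + 3 + 2 + 4 + 4 + 2 + 2 + 1 + 3 = 58

58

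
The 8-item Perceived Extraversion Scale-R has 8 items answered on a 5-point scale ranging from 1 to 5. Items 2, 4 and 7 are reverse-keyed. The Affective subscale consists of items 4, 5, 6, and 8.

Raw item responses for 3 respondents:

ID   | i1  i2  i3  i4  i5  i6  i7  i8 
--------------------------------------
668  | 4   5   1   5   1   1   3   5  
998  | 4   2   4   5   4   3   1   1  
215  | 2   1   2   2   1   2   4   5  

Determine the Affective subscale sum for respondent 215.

12

Respondent 215 raw: 2, 1, 2, 2, 1, 2, 4, 5.
Affective items: 4, 5, 6, 8.
Reverse-coded (reverse-coded value = 6 − response):
  item 4: 6 − 2 = 4
  item 5: 1
  item 6: 2
  item 8: 5
Sum = 4 + 1 + 2 + 5 = 12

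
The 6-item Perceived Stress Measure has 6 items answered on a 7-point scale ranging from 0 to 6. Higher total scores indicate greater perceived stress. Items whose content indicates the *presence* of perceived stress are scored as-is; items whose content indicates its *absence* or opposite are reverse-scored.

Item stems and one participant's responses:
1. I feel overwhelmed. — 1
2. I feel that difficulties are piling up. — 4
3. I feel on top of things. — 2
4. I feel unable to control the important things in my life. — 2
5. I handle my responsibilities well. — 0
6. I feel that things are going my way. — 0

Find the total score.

23

Items 3, 5, 6 describe the absence/opposite of perceived stress → reverse-score.
on a 0–6 scale, reversed = 6 − raw.
  item 1: 1
  item 2: 4
  item 3: 6 − 2 = 4
  item 4: 2
  item 5: 6 − 0 = 6
  item 6: 6 − 0 = 6
Total = 1 + 4 + 4 + 2 + 6 + 6 = 23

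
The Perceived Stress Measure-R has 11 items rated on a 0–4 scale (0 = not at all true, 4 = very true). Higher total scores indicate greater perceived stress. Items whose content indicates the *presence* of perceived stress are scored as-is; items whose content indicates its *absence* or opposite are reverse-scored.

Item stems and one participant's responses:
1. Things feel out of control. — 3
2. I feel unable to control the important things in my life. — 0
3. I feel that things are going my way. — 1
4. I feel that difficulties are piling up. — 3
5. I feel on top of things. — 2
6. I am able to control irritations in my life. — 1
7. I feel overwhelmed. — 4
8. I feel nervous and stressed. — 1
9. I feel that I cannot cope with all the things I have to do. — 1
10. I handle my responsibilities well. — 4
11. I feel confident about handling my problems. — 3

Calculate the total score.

21

Items 3, 5, 6, 10, 11 describe the absence/opposite of perceived stress → reverse-score.
reversed = (0+4) − raw = 4 − raw.
  item 1: 3
  item 2: 0
  item 3: 4 − 1 = 3
  item 4: 3
  item 5: 4 − 2 = 2
  item 6: 4 − 1 = 3
  item 7: 4
  item 8: 1
  item 9: 1
  item 10: 4 − 4 = 0
  item 11: 4 − 3 = 1
Total = 3 + 0 + 3 + 3 + 2 + 3 + 4 + 1 + 1 + 0 + 1 = 21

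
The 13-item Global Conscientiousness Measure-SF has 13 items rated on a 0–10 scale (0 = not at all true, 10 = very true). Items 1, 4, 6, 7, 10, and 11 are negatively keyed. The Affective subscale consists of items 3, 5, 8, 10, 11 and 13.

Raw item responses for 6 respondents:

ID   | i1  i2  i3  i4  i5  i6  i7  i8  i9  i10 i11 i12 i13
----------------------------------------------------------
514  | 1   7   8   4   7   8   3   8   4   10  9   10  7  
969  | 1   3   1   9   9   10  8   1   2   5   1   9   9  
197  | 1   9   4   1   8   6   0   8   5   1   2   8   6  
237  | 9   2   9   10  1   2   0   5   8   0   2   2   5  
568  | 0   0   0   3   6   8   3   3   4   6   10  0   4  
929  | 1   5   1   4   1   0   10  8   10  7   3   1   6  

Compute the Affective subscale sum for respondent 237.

Respondent 237 raw: 9, 2, 9, 10, 1, 2, 0, 5, 8, 0, 2, 2, 5.
Affective items: 3, 5, 8, 10, 11, 13.
Reverse-coded (on a 0–10 scale, reversed = 10 − raw):
  item 3: 9
  item 5: 1
  item 8: 5
  item 10: 10 − 0 = 10
  item 11: 10 − 2 = 8
  item 13: 5
Sum = 9 + 1 + 5 + 10 + 8 + 5 = 38

38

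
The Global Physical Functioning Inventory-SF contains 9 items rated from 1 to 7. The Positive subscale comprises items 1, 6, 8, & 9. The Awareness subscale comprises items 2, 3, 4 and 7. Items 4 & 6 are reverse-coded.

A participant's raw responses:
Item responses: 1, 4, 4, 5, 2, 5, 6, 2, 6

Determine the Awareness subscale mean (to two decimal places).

4.25

Awareness items: 2, 3, 4, 7.
Of these, item 4 is reverse-coded; reverse-coded value = 8 − response.
  item 2: 4
  item 3: 4
  item 4: 8 − 5 = 3
  item 7: 6
Sum = 4 + 4 + 3 + 6 = 17
Mean = 17 / 4 = 4.25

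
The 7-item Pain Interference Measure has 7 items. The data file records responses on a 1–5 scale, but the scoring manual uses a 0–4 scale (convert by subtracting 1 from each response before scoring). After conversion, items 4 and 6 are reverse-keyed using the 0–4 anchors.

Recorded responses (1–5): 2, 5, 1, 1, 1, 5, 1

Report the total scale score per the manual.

Convert to 0–4: 1, 4, 0, 0, 0, 4, 0
Reverse-coded (on a 0–4 scale, reversed = 4 − raw):
  item 4: 4 − 0 = 4
  item 6: 4 − 4 = 0
Scored: 1, 4, 0, 4, 0, 0, 0
Total = 9

9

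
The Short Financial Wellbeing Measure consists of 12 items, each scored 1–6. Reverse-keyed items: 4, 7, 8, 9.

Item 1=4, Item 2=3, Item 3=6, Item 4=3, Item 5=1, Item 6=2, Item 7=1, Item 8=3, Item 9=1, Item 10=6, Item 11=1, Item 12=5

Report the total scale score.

48

Reverse-keyed items use 7 − raw:
  item 4: 7 − 3 = 4
  item 7: 7 − 1 = 6
  item 8: 7 − 3 = 4
  item 9: 7 − 1 = 6
Scored items: 4, 3, 6, 4, 1, 2, 6, 4, 6, 6, 1, 5
Total = 4 + 3 + 6 + 4 + 1 + 2 + 6 + 4 + 6 + 6 + 1 + 5 = 48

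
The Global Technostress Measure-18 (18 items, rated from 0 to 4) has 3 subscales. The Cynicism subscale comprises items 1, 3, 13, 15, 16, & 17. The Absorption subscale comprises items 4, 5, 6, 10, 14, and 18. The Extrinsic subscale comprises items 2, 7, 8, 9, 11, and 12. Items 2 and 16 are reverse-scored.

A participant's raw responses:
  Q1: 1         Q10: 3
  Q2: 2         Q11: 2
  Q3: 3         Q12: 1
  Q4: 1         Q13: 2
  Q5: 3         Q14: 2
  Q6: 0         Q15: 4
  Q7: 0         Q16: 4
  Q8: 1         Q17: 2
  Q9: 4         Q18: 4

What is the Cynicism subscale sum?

Cynicism items: 1, 3, 13, 15, 16, 17.
Of these, item 16 is reverse-scored; reverse-coded value = 4 − response.
  item 1: 1
  item 3: 3
  item 13: 2
  item 15: 4
  item 16: 4 − 4 = 0
  item 17: 2
Sum = 1 + 3 + 2 + 4 + 0 + 2 = 12

12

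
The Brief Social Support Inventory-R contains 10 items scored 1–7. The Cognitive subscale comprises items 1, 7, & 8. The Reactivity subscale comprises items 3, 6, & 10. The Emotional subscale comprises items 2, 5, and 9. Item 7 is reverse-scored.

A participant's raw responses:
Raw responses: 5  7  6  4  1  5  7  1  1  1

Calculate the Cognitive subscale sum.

7

Cognitive items: 1, 7, 8.
Of these, item 7 is reverse-scored; reverse-coded value = 8 − response.
  item 1: 5
  item 7: 8 − 7 = 1
  item 8: 1
Sum = 5 + 1 + 1 = 7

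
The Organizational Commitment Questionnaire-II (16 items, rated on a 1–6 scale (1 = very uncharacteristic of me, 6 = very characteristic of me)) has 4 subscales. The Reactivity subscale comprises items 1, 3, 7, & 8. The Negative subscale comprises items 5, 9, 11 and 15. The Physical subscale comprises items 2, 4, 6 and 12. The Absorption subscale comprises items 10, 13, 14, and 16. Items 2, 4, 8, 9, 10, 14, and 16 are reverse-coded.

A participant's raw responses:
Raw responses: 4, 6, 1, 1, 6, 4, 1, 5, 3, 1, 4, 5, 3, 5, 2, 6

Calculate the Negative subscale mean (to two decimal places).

4.00

Negative items: 5, 9, 11, 15.
Of these, item 9 is reverse-coded; reverse-coded value = 7 − response.
  item 5: 6
  item 9: 7 − 3 = 4
  item 11: 4
  item 15: 2
Sum = 6 + 4 + 4 + 2 = 16
Mean = 16 / 4 = 4.00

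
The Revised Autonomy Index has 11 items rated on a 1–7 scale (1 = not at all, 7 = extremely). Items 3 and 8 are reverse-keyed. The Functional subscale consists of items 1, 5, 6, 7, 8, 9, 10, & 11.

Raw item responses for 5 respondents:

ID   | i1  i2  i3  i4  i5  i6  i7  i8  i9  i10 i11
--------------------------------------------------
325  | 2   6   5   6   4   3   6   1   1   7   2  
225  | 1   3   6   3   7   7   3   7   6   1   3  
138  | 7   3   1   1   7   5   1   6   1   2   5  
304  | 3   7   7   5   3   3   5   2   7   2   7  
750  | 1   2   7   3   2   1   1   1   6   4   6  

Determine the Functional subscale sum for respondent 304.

36

Respondent 304 raw: 3, 7, 7, 5, 3, 3, 5, 2, 7, 2, 7.
Functional items: 1, 5, 6, 7, 8, 9, 10, 11.
Reverse-coded (on a 1–7 scale, reversed = 8 − raw):
  item 1: 3
  item 5: 3
  item 6: 3
  item 7: 5
  item 8: 8 − 2 = 6
  item 9: 7
  item 10: 2
  item 11: 7
Sum = 3 + 3 + 3 + 5 + 6 + 7 + 2 + 7 = 36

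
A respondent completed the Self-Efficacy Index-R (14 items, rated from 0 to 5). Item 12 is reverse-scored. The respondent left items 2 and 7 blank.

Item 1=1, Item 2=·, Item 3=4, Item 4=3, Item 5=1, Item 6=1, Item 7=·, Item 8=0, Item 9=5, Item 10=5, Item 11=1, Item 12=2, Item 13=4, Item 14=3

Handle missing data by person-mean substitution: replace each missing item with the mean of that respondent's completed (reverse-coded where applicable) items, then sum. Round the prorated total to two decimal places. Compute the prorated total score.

Reverse-coded (reversed = (0+5) − raw = 5 − raw):
  item 12: 5 − 2 = 3
Completed scored items (12 of 14): 1, 4, 3, 1, 1, 0, 5, 5, 1, 3, 4, 3; sum = 31.
Person mean = 31 / 12 ≈ 2.5833
Prorated total = (31 / 12) × 14 = 36.17 (to 2 dp)

36.17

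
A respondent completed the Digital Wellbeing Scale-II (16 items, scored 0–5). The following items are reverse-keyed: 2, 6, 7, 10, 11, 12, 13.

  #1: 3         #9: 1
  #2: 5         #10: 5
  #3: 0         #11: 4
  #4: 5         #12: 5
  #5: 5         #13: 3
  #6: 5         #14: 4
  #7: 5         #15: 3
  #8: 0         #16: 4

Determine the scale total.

28

Apply reverse scoring (reverse-coded value = 5 − response):
  item 2: 5 − 5 = 0
  item 6: 5 − 5 = 0
  item 7: 5 − 5 = 0
  item 10: 5 − 5 = 0
  item 11: 5 − 4 = 1
  item 12: 5 − 5 = 0
  item 13: 5 − 3 = 2
Scored items: 3, 0, 0, 5, 5, 0, 0, 0, 1, 0, 1, 0, 2, 4, 3, 4
Total = 3 + 0 + 0 + 5 + 5 + 0 + 0 + 0 + 1 + 0 + 1 + 0 + 2 + 4 + 3 + 4 = 28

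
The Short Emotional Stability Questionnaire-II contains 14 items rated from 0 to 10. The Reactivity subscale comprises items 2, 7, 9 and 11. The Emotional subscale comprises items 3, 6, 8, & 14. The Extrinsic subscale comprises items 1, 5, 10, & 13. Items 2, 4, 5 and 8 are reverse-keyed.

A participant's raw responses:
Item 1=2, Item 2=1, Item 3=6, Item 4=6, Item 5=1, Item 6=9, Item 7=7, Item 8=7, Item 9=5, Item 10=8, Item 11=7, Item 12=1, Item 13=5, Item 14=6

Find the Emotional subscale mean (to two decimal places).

6.00

Emotional items: 3, 6, 8, 14.
Of these, item 8 is reverse-keyed; on a 0–10 scale, reversed = 10 − raw.
  item 3: 6
  item 6: 9
  item 8: 10 − 7 = 3
  item 14: 6
Sum = 6 + 9 + 3 + 6 = 24
Mean = 24 / 4 = 6.00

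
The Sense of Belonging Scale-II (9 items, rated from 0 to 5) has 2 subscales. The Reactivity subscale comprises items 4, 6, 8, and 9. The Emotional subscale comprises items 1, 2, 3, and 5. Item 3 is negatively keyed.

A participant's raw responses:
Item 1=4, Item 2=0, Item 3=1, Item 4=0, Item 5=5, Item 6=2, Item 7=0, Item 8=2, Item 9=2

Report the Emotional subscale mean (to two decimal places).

Emotional items: 1, 2, 3, 5.
Of these, item 3 is negatively keyed; on a 0–5 scale, reversed = 5 − raw.
  item 1: 4
  item 2: 0
  item 3: 5 − 1 = 4
  item 5: 5
Sum = 4 + 0 + 4 + 5 = 13
Mean = 13 / 4 = 3.25

3.25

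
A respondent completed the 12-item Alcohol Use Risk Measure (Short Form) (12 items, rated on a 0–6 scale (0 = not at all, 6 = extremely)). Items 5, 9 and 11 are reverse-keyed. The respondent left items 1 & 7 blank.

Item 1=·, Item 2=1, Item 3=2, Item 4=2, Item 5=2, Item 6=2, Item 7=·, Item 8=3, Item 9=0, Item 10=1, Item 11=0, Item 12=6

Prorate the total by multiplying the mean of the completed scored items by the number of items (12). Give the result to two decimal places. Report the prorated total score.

Reverse-coded (reverse-coded value = 6 − response):
  item 5: 6 − 2 = 4
  item 9: 6 − 0 = 6
  item 11: 6 − 0 = 6
Completed scored items (10 of 12): 1, 2, 2, 4, 2, 3, 6, 1, 6, 6; sum = 33.
Person mean = 33 / 10 ≈ 3.3000
Prorated total = (33 / 10) × 12 = 39.60 (to 2 dp)

39.60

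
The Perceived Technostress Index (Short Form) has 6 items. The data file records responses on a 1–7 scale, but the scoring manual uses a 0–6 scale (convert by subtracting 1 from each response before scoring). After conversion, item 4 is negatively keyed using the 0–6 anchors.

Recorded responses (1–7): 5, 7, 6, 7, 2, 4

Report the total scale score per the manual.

19

Convert to 0–6: 4, 6, 5, 6, 1, 3
Reverse-coded (reverse-coded value = 6 − response):
  item 4: 6 − 6 = 0
Scored: 4, 6, 5, 0, 1, 3
Total = 19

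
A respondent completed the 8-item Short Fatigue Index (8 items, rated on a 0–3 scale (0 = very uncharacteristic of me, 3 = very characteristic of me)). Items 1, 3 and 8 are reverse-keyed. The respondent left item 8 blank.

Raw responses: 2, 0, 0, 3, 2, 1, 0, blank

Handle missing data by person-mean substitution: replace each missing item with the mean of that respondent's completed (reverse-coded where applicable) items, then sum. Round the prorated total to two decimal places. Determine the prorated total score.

Reverse-coded (reversed = (0+3) − raw = 3 − raw):
  item 1: 3 − 2 = 1
  item 3: 3 − 0 = 3
Completed scored items (7 of 8): 1, 0, 3, 3, 2, 1, 0; sum = 10.
Person mean = 10 / 7 ≈ 1.4286
Prorated total = (10 / 7) × 8 = 11.43 (to 2 dp)

11.43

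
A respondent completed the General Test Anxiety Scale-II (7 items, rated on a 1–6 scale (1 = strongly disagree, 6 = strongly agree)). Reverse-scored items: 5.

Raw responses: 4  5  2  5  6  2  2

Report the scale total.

21

Reverse-scored items use 7 − raw:
  item 5: 7 − 6 = 1
Scored responses: 4, 5, 2, 5, 1, 2, 2
Total = 4 + 5 + 2 + 5 + 1 + 2 + 2 = 21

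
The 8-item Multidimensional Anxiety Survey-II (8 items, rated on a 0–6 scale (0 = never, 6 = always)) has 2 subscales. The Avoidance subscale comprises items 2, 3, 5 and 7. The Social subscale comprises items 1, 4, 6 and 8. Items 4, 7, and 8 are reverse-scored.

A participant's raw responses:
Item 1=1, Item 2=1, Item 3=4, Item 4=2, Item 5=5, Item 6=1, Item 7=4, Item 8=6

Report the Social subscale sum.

Social items: 1, 4, 6, 8.
Of these, items 4 & 8 are reverse-scored; on a 0–6 scale, reversed = 6 − raw.
  item 1: 1
  item 4: 6 − 2 = 4
  item 6: 1
  item 8: 6 − 6 = 0
Sum = 1 + 4 + 1 + 0 = 6

6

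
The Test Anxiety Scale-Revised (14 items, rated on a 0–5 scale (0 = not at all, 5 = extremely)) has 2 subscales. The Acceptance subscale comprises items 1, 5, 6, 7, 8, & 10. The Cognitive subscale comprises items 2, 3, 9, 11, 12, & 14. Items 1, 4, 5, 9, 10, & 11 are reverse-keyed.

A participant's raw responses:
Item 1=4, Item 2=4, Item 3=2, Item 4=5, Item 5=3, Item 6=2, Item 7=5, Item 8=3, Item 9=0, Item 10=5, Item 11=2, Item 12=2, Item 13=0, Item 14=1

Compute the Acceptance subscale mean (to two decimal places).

2.17

Acceptance items: 1, 5, 6, 7, 8, 10.
Of these, items 1, 5, and 10 are reverse-keyed; reverse-coded value = 5 − response.
  item 1: 5 − 4 = 1
  item 5: 5 − 3 = 2
  item 6: 2
  item 7: 5
  item 8: 3
  item 10: 5 − 5 = 0
Sum = 1 + 2 + 2 + 5 + 3 + 0 = 13
Mean = 13 / 6 = 2.17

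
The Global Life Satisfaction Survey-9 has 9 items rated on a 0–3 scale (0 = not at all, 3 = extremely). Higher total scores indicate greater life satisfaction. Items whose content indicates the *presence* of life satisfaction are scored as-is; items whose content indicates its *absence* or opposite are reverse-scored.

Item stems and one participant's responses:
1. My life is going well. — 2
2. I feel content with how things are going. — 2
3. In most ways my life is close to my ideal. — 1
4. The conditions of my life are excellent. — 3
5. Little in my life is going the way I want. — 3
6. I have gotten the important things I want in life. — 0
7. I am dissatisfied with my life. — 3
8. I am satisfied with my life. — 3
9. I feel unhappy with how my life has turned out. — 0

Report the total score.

Items 5, 7, 9 describe the absence/opposite of life satisfaction → reverse-score.
reversed = (0+3) − raw = 3 − raw.
  item 1: 2
  item 2: 2
  item 3: 1
  item 4: 3
  item 5: 3 − 3 = 0
  item 6: 0
  item 7: 3 − 3 = 0
  item 8: 3
  item 9: 3 − 0 = 3
Total = 2 + 2 + 1 + 3 + 0 + 0 + 0 + 3 + 3 = 14

14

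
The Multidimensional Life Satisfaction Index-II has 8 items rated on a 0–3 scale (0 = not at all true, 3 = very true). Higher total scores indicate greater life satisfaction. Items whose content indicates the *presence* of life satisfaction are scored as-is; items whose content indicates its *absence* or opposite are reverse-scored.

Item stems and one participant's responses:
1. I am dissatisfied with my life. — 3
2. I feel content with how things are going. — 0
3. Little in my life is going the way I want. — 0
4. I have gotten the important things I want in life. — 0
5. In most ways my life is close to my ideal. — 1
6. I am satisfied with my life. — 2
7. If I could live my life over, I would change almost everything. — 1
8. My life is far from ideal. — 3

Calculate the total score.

8

Items 1, 3, 7, 8 describe the absence/opposite of life satisfaction → reverse-score.
on a 0–3 scale, reversed = 3 − raw.
  item 1: 3 − 3 = 0
  item 2: 0
  item 3: 3 − 0 = 3
  item 4: 0
  item 5: 1
  item 6: 2
  item 7: 3 − 1 = 2
  item 8: 3 − 3 = 0
Total = 0 + 0 + 3 + 0 + 1 + 2 + 2 + 0 = 8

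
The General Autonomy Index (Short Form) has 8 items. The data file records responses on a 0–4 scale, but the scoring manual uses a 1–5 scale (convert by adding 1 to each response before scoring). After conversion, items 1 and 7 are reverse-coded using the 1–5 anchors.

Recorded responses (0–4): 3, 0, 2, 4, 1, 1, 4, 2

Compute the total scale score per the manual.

19

Convert to 1–5: 4, 1, 3, 5, 2, 2, 5, 3
Reverse-coded (reverse-coded value = 6 − response):
  item 1: 6 − 4 = 2
  item 7: 6 − 5 = 1
Scored: 2, 1, 3, 5, 2, 2, 1, 3
Total = 19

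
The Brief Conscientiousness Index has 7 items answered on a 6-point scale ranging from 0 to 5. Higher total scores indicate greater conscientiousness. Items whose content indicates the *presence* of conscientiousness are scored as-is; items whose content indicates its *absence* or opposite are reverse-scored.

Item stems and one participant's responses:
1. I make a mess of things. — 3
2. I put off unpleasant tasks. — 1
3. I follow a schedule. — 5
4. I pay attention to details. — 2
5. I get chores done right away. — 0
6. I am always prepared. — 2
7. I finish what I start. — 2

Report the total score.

17

Items 1, 2 describe the absence/opposite of conscientiousness → reverse-score.
reversed = (0+5) − raw = 5 − raw.
  item 1: 5 − 3 = 2
  item 2: 5 − 1 = 4
  item 3: 5
  item 4: 2
  item 5: 0
  item 6: 2
  item 7: 2
Total = 2 + 4 + 5 + 2 + 0 + 2 + 2 = 17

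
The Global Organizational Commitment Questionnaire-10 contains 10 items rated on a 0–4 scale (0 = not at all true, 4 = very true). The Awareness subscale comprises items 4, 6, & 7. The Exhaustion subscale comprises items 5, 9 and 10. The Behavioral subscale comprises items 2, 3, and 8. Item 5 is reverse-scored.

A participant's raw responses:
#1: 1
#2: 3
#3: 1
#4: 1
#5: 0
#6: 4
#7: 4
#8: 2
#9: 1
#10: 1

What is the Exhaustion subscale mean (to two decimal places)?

Exhaustion items: 5, 9, 10.
Of these, item 5 is reverse-scored; on a 0–4 scale, reversed = 4 − raw.
  item 5: 4 − 0 = 4
  item 9: 1
  item 10: 1
Sum = 4 + 1 + 1 = 6
Mean = 6 / 3 = 2.00

2.00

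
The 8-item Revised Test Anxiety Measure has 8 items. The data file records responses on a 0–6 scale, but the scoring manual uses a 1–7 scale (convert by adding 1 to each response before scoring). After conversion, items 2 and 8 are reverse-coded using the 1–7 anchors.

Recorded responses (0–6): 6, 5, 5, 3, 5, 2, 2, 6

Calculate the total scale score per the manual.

Convert to 1–7: 7, 6, 6, 4, 6, 3, 3, 7
Reverse-coded (on a 1–7 scale, reversed = 8 − raw):
  item 2: 8 − 6 = 2
  item 8: 8 − 7 = 1
Scored: 7, 2, 6, 4, 6, 3, 3, 1
Total = 32

32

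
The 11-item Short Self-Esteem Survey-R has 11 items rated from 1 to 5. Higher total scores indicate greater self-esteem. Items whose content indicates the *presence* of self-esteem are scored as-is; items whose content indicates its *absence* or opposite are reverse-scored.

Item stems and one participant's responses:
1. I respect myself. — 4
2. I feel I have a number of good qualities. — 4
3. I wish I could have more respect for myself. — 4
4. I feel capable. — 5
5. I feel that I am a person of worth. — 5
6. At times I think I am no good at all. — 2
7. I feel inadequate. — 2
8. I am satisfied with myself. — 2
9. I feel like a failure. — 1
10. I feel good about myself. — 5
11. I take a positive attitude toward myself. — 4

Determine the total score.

44

Items 3, 6, 7, 9 describe the absence/opposite of self-esteem → reverse-score.
on a 1–5 scale, reversed = 6 − raw.
  item 1: 4
  item 2: 4
  item 3: 6 − 4 = 2
  item 4: 5
  item 5: 5
  item 6: 6 − 2 = 4
  item 7: 6 − 2 = 4
  item 8: 2
  item 9: 6 − 1 = 5
  item 10: 5
  item 11: 4
Total = 4 + 4 + 2 + 5 + 5 + 4 + 4 + 2 + 5 + 5 + 4 = 44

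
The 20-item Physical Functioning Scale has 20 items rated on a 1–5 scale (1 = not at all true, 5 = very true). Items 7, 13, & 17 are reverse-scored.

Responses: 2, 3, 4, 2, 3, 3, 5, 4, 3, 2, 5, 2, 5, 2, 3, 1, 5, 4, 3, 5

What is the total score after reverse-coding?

54

Reversing items 7, 13, and 17 with 6 − raw:
Total = 2 + 3 + 4 + 2 + 3 + 3 + (6−5) + 4 + 3 + 2 + 5 + 2 + (6−5) + 2 + 3 + 1 + (6−5) + 4 + 3 + 5
      = 2 + 3 + 4 + 2 + 3 + 3 + 1 + 4 + 3 + 2 + 5 + 2 + 1 + 2 + 3 + 1 + 1 + 4 + 3 + 5 = 54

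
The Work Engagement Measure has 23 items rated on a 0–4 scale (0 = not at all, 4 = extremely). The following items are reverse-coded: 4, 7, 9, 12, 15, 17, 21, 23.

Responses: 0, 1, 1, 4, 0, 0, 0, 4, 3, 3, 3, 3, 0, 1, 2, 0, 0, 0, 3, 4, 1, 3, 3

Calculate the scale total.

Apply reverse scoring (reversed = (0+4) − raw = 4 − raw):
  item 4: 4 − 4 = 0
  item 7: 4 − 0 = 4
  item 9: 4 − 3 = 1
  item 12: 4 − 3 = 1
  item 15: 4 − 2 = 2
  item 17: 4 − 0 = 4
  item 21: 4 − 1 = 3
  item 23: 4 − 3 = 1
After reverse-coding: 0, 1, 1, 0, 0, 0, 4, 4, 1, 3, 3, 1, 0, 1, 2, 0, 4, 0, 3, 4, 3, 3, 1
Total = 0 + 1 + 1 + 0 + 0 + 0 + 4 + 4 + 1 + 3 + 3 + 1 + 0 + 1 + 2 + 0 + 4 + 0 + 3 + 4 + 3 + 3 + 1 = 39

39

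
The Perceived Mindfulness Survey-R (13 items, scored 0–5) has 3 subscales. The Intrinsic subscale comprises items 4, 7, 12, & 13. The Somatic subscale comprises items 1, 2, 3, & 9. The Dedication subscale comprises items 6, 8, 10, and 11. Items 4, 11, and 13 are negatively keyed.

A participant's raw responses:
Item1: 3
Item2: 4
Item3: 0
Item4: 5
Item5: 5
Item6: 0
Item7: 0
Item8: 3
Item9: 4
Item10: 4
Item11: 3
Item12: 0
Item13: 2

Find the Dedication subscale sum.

Dedication items: 6, 8, 10, 11.
Of these, item 11 is negatively keyed; reverse-coded value = 5 − response.
  item 6: 0
  item 8: 3
  item 10: 4
  item 11: 5 − 3 = 2
Sum = 0 + 3 + 4 + 2 = 9

9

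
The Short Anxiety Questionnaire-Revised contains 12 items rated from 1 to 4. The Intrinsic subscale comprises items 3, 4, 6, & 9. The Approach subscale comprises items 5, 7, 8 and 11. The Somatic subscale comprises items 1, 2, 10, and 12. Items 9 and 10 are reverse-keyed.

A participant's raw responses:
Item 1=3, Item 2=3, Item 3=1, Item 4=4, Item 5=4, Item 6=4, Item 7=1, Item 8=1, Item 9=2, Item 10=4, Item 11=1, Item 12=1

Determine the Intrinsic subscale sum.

Intrinsic items: 3, 4, 6, 9.
Of these, item 9 is reverse-keyed; reverse-coded value = 5 − response.
  item 3: 1
  item 4: 4
  item 6: 4
  item 9: 5 − 2 = 3
Sum = 1 + 4 + 4 + 3 = 12

12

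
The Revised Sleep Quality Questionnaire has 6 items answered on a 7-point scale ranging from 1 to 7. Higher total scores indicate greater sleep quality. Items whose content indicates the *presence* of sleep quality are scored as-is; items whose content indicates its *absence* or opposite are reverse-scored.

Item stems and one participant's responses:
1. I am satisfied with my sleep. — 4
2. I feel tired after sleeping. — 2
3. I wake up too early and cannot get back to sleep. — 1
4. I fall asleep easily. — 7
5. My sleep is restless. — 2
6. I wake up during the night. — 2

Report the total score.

Items 2, 3, 5, 6 describe the absence/opposite of sleep quality → reverse-score.
reverse-coded value = 8 − response.
  item 1: 4
  item 2: 8 − 2 = 6
  item 3: 8 − 1 = 7
  item 4: 7
  item 5: 8 − 2 = 6
  item 6: 8 − 2 = 6
Total = 4 + 6 + 7 + 7 + 6 + 6 = 36

36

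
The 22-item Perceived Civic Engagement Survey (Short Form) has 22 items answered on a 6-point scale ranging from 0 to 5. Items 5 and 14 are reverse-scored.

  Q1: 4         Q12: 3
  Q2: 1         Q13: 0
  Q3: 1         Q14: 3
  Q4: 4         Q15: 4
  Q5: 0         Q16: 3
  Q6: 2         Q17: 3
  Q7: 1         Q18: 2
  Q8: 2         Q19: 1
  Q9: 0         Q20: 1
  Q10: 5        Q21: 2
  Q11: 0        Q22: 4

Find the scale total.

50

Raw sum = 46. Reverse-scored items: 5, 14; their raw sum = 3.
Each reversal replaces raw with 5 − raw, changing the total by 5 − 2·raw per item.
Total = 46 + 2·5 − 2·3 = 46 + 10 − 6 = 50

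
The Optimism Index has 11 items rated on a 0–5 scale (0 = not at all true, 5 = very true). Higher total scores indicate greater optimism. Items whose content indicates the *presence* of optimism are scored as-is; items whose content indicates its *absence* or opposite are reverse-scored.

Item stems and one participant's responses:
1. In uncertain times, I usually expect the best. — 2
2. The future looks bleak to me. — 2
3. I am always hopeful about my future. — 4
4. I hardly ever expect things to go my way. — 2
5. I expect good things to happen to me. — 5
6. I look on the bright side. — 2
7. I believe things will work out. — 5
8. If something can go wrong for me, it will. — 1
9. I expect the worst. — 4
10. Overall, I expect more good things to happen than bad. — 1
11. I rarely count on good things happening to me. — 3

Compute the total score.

32

Items 2, 4, 8, 9, 11 describe the absence/opposite of optimism → reverse-score.
reverse-coded value = 5 − response.
  item 1: 2
  item 2: 5 − 2 = 3
  item 3: 4
  item 4: 5 − 2 = 3
  item 5: 5
  item 6: 2
  item 7: 5
  item 8: 5 − 1 = 4
  item 9: 5 − 4 = 1
  item 10: 1
  item 11: 5 − 3 = 2
Total = 2 + 3 + 4 + 3 + 5 + 2 + 5 + 4 + 1 + 1 + 2 = 32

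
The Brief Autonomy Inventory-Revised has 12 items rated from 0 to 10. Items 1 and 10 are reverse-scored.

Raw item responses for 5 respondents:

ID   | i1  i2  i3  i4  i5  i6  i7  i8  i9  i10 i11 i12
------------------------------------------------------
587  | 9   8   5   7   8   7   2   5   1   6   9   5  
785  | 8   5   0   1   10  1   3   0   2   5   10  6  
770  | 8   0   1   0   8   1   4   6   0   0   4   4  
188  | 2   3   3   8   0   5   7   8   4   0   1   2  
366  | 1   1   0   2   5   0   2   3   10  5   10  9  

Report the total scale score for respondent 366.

Respondent 366 raw: 1, 1, 0, 2, 5, 0, 2, 3, 10, 5, 10, 9.
Reverse-coded (reversed = (0+10) − raw = 10 − raw):
  item 1: 10 − 1 = 9
  item 2: 1
  item 3: 0
  item 4: 2
  item 5: 5
  item 6: 0
  item 7: 2
  item 8: 3
  item 9: 10
  item 10: 10 − 5 = 5
  item 11: 10
  item 12: 9
Sum = 9 + 1 + 0 + 2 + 5 + 0 + 2 + 3 + 10 + 5 + 10 + 9 = 56

56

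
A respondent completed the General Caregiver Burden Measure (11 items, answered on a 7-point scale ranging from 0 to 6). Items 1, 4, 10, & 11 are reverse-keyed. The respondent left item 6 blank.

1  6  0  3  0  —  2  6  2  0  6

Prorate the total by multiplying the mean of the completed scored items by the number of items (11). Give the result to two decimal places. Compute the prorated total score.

Reverse-coded (reversed = (0+6) − raw = 6 − raw):
  item 1: 6 − 1 = 5
  item 4: 6 − 3 = 3
  item 10: 6 − 0 = 6
  item 11: 6 − 6 = 0
Completed scored items (10 of 11): 5, 6, 0, 3, 0, 2, 6, 2, 6, 0; sum = 30.
Person mean = 30 / 10 ≈ 3.0000
Prorated total = (30 / 10) × 11 = 33.00 (to 2 dp)

33.00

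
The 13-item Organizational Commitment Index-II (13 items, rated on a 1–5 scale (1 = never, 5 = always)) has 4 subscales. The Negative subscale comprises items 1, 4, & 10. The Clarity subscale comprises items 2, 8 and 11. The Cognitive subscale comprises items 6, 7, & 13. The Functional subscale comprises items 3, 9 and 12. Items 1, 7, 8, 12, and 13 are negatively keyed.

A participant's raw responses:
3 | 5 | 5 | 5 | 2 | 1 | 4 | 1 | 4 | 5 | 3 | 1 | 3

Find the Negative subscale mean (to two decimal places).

4.33

Negative items: 1, 4, 10.
Of these, item 1 is negatively keyed; on a 1–5 scale, reversed = 6 − raw.
  item 1: 6 − 3 = 3
  item 4: 5
  item 10: 5
Sum = 3 + 5 + 5 = 13
Mean = 13 / 3 = 4.33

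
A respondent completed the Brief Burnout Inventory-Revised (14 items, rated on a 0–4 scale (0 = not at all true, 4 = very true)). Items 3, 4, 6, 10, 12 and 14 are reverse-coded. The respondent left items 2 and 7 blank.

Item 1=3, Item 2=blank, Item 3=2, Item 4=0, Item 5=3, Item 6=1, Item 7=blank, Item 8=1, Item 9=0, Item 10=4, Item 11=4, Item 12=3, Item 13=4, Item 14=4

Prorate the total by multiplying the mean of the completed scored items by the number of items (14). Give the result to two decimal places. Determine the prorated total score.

Reverse-coded (reversed = (0+4) − raw = 4 − raw):
  item 3: 4 − 2 = 2
  item 4: 4 − 0 = 4
  item 6: 4 − 1 = 3
  item 10: 4 − 4 = 0
  item 12: 4 − 3 = 1
  item 14: 4 − 4 = 0
Completed scored items (12 of 14): 3, 2, 4, 3, 3, 1, 0, 0, 4, 1, 4, 0; sum = 25.
Person mean = 25 / 12 ≈ 2.0833
Prorated total = (25 / 12) × 14 = 29.17 (to 2 dp)

29.17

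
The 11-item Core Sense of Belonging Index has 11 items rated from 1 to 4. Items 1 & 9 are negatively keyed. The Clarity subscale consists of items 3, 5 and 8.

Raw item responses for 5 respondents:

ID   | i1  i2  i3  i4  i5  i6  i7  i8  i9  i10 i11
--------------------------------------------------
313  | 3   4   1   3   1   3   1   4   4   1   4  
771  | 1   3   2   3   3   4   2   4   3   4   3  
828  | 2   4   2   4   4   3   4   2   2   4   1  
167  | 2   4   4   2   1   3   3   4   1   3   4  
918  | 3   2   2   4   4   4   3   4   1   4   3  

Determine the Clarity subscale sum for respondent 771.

9

Respondent 771 raw: 1, 3, 2, 3, 3, 4, 2, 4, 3, 4, 3.
Clarity items: 3, 5, 8.
Reverse-coded (on a 1–4 scale, reversed = 5 − raw):
  item 3: 2
  item 5: 3
  item 8: 4
Sum = 2 + 3 + 4 = 9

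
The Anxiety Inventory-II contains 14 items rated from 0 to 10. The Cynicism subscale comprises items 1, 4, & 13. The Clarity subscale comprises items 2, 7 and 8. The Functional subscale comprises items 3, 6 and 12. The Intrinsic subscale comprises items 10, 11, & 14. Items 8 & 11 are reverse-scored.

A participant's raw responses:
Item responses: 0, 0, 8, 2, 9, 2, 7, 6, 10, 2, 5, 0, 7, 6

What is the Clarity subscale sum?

Clarity items: 2, 7, 8.
Of these, item 8 is reverse-scored; reverse-coded value = 10 − response.
  item 2: 0
  item 7: 7
  item 8: 10 − 6 = 4
Sum = 0 + 7 + 4 = 11

11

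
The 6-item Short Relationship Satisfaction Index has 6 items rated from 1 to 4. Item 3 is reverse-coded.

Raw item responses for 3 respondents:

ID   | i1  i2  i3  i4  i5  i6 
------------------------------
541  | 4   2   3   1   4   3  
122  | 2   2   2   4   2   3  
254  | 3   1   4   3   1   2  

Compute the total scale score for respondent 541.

Respondent 541 raw: 4, 2, 3, 1, 4, 3.
Reverse-coded (on a 1–4 scale, reversed = 5 − raw):
  item 1: 4
  item 2: 2
  item 3: 5 − 3 = 2
  item 4: 1
  item 5: 4
  item 6: 3
Sum = 4 + 2 + 2 + 1 + 4 + 3 = 16

16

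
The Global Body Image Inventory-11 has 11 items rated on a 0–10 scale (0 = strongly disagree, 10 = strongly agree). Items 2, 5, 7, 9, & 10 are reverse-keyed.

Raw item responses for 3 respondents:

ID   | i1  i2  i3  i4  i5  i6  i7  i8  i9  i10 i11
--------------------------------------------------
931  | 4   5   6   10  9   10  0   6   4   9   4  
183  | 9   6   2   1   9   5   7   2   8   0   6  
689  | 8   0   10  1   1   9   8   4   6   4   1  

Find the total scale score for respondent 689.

Respondent 689 raw: 8, 0, 10, 1, 1, 9, 8, 4, 6, 4, 1.
Reverse-coded (reverse-coded value = 10 − response):
  item 1: 8
  item 2: 10 − 0 = 10
  item 3: 10
  item 4: 1
  item 5: 10 − 1 = 9
  item 6: 9
  item 7: 10 − 8 = 2
  item 8: 4
  item 9: 10 − 6 = 4
  item 10: 10 − 4 = 6
  item 11: 1
Sum = 8 + 10 + 10 + 1 + 9 + 9 + 2 + 4 + 4 + 6 + 1 = 64

64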